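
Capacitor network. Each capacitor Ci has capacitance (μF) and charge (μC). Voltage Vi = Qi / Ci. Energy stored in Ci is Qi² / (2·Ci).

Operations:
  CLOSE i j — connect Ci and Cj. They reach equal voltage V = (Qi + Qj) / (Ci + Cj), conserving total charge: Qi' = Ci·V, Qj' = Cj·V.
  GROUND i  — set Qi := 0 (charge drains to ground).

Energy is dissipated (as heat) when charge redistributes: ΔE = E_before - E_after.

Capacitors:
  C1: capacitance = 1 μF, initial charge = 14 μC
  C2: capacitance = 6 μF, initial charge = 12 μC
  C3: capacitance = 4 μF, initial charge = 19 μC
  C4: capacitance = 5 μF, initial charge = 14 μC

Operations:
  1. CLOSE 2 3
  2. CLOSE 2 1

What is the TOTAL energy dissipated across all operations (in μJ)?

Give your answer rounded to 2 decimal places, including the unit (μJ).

Answer: 59.99 μJ

Derivation:
Initial: C1(1μF, Q=14μC, V=14.00V), C2(6μF, Q=12μC, V=2.00V), C3(4μF, Q=19μC, V=4.75V), C4(5μF, Q=14μC, V=2.80V)
Op 1: CLOSE 2-3: Q_total=31.00, C_total=10.00, V=3.10; Q2=18.60, Q3=12.40; dissipated=9.075
Op 2: CLOSE 2-1: Q_total=32.60, C_total=7.00, V=4.66; Q2=27.94, Q1=4.66; dissipated=50.919
Total dissipated: 59.994 μJ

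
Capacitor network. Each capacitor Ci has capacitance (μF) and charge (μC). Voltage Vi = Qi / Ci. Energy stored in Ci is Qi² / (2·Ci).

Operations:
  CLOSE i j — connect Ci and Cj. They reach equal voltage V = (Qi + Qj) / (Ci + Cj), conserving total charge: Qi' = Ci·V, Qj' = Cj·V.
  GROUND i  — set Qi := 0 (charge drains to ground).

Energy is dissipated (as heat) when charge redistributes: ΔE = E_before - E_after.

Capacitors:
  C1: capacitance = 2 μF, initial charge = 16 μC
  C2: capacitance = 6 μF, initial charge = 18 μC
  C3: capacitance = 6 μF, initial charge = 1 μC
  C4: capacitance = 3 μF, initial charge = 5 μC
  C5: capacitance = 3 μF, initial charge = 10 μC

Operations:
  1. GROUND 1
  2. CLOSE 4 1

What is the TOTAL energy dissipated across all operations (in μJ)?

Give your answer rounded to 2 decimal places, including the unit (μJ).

Answer: 65.67 μJ

Derivation:
Initial: C1(2μF, Q=16μC, V=8.00V), C2(6μF, Q=18μC, V=3.00V), C3(6μF, Q=1μC, V=0.17V), C4(3μF, Q=5μC, V=1.67V), C5(3μF, Q=10μC, V=3.33V)
Op 1: GROUND 1: Q1=0; energy lost=64.000
Op 2: CLOSE 4-1: Q_total=5.00, C_total=5.00, V=1.00; Q4=3.00, Q1=2.00; dissipated=1.667
Total dissipated: 65.667 μJ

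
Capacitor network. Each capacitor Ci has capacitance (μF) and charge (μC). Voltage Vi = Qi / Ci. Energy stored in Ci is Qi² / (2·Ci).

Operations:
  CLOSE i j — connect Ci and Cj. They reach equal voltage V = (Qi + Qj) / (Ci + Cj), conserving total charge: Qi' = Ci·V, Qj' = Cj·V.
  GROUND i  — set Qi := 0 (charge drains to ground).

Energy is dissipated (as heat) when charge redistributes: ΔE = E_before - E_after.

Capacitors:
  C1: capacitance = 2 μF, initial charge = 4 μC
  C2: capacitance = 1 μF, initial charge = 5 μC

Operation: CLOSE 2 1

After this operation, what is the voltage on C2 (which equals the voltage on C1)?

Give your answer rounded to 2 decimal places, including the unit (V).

Answer: 3.00 V

Derivation:
Initial: C1(2μF, Q=4μC, V=2.00V), C2(1μF, Q=5μC, V=5.00V)
Op 1: CLOSE 2-1: Q_total=9.00, C_total=3.00, V=3.00; Q2=3.00, Q1=6.00; dissipated=3.000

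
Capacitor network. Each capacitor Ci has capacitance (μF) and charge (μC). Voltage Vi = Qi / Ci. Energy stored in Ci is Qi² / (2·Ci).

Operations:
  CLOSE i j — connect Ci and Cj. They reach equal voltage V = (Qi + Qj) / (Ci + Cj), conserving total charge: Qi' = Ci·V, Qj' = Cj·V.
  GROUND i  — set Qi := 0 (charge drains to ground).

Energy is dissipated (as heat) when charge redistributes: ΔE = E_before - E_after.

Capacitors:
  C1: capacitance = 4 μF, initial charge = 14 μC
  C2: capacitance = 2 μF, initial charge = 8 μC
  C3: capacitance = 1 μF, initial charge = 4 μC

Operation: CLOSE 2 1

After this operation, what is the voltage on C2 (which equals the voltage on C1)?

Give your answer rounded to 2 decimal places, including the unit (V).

Answer: 3.67 V

Derivation:
Initial: C1(4μF, Q=14μC, V=3.50V), C2(2μF, Q=8μC, V=4.00V), C3(1μF, Q=4μC, V=4.00V)
Op 1: CLOSE 2-1: Q_total=22.00, C_total=6.00, V=3.67; Q2=7.33, Q1=14.67; dissipated=0.167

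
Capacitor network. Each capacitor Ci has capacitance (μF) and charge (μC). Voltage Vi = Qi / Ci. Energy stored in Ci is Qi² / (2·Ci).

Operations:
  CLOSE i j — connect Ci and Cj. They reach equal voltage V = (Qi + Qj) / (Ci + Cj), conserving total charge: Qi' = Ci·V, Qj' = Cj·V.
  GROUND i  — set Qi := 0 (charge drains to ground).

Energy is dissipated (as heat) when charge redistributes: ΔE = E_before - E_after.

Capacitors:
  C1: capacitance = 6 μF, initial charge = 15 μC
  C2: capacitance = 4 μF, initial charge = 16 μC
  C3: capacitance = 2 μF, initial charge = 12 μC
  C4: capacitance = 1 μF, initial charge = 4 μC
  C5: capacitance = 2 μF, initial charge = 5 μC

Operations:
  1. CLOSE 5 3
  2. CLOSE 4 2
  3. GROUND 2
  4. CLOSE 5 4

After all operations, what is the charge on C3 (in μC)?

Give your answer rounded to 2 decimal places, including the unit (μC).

Initial: C1(6μF, Q=15μC, V=2.50V), C2(4μF, Q=16μC, V=4.00V), C3(2μF, Q=12μC, V=6.00V), C4(1μF, Q=4μC, V=4.00V), C5(2μF, Q=5μC, V=2.50V)
Op 1: CLOSE 5-3: Q_total=17.00, C_total=4.00, V=4.25; Q5=8.50, Q3=8.50; dissipated=6.125
Op 2: CLOSE 4-2: Q_total=20.00, C_total=5.00, V=4.00; Q4=4.00, Q2=16.00; dissipated=0.000
Op 3: GROUND 2: Q2=0; energy lost=32.000
Op 4: CLOSE 5-4: Q_total=12.50, C_total=3.00, V=4.17; Q5=8.33, Q4=4.17; dissipated=0.021
Final charges: Q1=15.00, Q2=0.00, Q3=8.50, Q4=4.17, Q5=8.33

Answer: 8.50 μC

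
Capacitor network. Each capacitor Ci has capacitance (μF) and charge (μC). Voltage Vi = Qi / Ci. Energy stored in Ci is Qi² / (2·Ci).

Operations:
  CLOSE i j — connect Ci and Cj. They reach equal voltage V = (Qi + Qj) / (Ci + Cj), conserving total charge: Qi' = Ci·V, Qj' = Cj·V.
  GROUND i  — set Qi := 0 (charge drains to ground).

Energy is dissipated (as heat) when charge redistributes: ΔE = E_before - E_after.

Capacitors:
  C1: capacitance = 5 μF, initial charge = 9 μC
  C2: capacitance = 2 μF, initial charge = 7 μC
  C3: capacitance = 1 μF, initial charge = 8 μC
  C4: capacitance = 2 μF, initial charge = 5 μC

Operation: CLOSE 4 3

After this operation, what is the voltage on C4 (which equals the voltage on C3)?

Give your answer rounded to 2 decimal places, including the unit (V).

Initial: C1(5μF, Q=9μC, V=1.80V), C2(2μF, Q=7μC, V=3.50V), C3(1μF, Q=8μC, V=8.00V), C4(2μF, Q=5μC, V=2.50V)
Op 1: CLOSE 4-3: Q_total=13.00, C_total=3.00, V=4.33; Q4=8.67, Q3=4.33; dissipated=10.083

Answer: 4.33 V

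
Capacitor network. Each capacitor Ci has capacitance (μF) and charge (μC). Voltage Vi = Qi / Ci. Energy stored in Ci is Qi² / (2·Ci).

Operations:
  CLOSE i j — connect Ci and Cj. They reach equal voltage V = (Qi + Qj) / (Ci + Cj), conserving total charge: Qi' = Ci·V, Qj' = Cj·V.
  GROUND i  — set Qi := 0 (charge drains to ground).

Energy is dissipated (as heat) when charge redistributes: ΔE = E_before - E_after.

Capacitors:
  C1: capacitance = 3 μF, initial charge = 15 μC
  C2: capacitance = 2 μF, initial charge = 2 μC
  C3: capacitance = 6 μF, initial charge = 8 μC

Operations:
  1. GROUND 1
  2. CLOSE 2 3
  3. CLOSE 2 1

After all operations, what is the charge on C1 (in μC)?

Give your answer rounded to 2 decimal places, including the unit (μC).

Initial: C1(3μF, Q=15μC, V=5.00V), C2(2μF, Q=2μC, V=1.00V), C3(6μF, Q=8μC, V=1.33V)
Op 1: GROUND 1: Q1=0; energy lost=37.500
Op 2: CLOSE 2-3: Q_total=10.00, C_total=8.00, V=1.25; Q2=2.50, Q3=7.50; dissipated=0.083
Op 3: CLOSE 2-1: Q_total=2.50, C_total=5.00, V=0.50; Q2=1.00, Q1=1.50; dissipated=0.938
Final charges: Q1=1.50, Q2=1.00, Q3=7.50

Answer: 1.50 μC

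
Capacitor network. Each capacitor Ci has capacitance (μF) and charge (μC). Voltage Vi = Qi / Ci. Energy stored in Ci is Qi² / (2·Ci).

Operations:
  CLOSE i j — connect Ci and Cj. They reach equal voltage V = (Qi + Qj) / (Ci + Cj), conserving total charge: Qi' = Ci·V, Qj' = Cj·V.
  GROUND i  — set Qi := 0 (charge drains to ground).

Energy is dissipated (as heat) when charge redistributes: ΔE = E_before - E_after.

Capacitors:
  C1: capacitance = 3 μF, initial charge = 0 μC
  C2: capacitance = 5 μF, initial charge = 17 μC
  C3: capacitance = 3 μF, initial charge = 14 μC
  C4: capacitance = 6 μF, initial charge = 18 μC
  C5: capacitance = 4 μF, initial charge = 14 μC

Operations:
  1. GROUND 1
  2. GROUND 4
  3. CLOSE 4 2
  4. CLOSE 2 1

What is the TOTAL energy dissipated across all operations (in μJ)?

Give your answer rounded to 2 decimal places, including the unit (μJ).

Answer: 45.00 μJ

Derivation:
Initial: C1(3μF, Q=0μC, V=0.00V), C2(5μF, Q=17μC, V=3.40V), C3(3μF, Q=14μC, V=4.67V), C4(6μF, Q=18μC, V=3.00V), C5(4μF, Q=14μC, V=3.50V)
Op 1: GROUND 1: Q1=0; energy lost=0.000
Op 2: GROUND 4: Q4=0; energy lost=27.000
Op 3: CLOSE 4-2: Q_total=17.00, C_total=11.00, V=1.55; Q4=9.27, Q2=7.73; dissipated=15.764
Op 4: CLOSE 2-1: Q_total=7.73, C_total=8.00, V=0.97; Q2=4.83, Q1=2.90; dissipated=2.239
Total dissipated: 45.003 μJ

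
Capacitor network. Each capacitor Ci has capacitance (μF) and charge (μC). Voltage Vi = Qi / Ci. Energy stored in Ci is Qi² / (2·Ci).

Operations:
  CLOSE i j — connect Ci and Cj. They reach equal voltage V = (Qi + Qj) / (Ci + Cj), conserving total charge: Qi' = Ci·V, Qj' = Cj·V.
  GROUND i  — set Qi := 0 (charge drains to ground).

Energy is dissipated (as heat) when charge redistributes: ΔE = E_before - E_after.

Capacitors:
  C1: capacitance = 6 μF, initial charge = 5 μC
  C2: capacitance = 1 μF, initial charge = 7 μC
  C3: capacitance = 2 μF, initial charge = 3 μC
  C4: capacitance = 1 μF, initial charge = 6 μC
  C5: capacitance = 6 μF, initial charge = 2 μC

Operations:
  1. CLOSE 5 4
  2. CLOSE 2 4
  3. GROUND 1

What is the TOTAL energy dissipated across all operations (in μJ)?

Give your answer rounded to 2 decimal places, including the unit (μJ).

Answer: 24.42 μJ

Derivation:
Initial: C1(6μF, Q=5μC, V=0.83V), C2(1μF, Q=7μC, V=7.00V), C3(2μF, Q=3μC, V=1.50V), C4(1μF, Q=6μC, V=6.00V), C5(6μF, Q=2μC, V=0.33V)
Op 1: CLOSE 5-4: Q_total=8.00, C_total=7.00, V=1.14; Q5=6.86, Q4=1.14; dissipated=13.762
Op 2: CLOSE 2-4: Q_total=8.14, C_total=2.00, V=4.07; Q2=4.07, Q4=4.07; dissipated=8.577
Op 3: GROUND 1: Q1=0; energy lost=2.083
Total dissipated: 24.422 μJ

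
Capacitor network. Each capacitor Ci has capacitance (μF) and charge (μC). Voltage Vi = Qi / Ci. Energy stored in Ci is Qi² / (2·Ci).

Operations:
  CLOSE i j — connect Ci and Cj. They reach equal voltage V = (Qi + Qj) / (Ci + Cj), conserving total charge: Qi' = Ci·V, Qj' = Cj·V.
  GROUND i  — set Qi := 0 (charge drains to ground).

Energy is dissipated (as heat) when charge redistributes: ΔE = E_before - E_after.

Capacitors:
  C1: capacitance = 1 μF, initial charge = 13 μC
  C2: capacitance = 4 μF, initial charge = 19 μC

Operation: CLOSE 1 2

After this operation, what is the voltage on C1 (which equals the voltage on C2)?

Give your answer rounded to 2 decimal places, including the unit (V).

Initial: C1(1μF, Q=13μC, V=13.00V), C2(4μF, Q=19μC, V=4.75V)
Op 1: CLOSE 1-2: Q_total=32.00, C_total=5.00, V=6.40; Q1=6.40, Q2=25.60; dissipated=27.225

Answer: 6.40 V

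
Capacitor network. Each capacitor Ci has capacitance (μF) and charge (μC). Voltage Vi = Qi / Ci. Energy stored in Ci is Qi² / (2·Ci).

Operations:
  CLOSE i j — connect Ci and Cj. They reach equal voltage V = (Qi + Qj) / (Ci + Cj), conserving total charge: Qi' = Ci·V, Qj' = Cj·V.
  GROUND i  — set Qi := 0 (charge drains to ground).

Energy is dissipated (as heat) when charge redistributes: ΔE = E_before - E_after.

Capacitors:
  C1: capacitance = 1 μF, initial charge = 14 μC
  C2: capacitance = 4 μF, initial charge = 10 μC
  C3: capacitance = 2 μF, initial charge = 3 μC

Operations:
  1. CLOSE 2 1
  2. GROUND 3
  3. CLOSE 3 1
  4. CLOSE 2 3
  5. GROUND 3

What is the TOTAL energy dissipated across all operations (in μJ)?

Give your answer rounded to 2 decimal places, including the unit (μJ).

Initial: C1(1μF, Q=14μC, V=14.00V), C2(4μF, Q=10μC, V=2.50V), C3(2μF, Q=3μC, V=1.50V)
Op 1: CLOSE 2-1: Q_total=24.00, C_total=5.00, V=4.80; Q2=19.20, Q1=4.80; dissipated=52.900
Op 2: GROUND 3: Q3=0; energy lost=2.250
Op 3: CLOSE 3-1: Q_total=4.80, C_total=3.00, V=1.60; Q3=3.20, Q1=1.60; dissipated=7.680
Op 4: CLOSE 2-3: Q_total=22.40, C_total=6.00, V=3.73; Q2=14.93, Q3=7.47; dissipated=6.827
Op 5: GROUND 3: Q3=0; energy lost=13.938
Total dissipated: 83.594 μJ

Answer: 83.59 μJ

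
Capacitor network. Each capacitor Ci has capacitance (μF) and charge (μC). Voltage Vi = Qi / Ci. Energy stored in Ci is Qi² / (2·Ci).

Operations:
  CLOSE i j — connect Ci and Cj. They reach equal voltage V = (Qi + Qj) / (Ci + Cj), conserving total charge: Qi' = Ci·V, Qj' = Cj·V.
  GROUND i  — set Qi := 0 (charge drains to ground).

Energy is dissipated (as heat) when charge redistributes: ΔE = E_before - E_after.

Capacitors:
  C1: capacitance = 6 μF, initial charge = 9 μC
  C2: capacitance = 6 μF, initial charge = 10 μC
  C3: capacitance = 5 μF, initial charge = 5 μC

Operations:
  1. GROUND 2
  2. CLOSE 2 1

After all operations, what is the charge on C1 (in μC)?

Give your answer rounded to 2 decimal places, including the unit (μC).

Initial: C1(6μF, Q=9μC, V=1.50V), C2(6μF, Q=10μC, V=1.67V), C3(5μF, Q=5μC, V=1.00V)
Op 1: GROUND 2: Q2=0; energy lost=8.333
Op 2: CLOSE 2-1: Q_total=9.00, C_total=12.00, V=0.75; Q2=4.50, Q1=4.50; dissipated=3.375
Final charges: Q1=4.50, Q2=4.50, Q3=5.00

Answer: 4.50 μC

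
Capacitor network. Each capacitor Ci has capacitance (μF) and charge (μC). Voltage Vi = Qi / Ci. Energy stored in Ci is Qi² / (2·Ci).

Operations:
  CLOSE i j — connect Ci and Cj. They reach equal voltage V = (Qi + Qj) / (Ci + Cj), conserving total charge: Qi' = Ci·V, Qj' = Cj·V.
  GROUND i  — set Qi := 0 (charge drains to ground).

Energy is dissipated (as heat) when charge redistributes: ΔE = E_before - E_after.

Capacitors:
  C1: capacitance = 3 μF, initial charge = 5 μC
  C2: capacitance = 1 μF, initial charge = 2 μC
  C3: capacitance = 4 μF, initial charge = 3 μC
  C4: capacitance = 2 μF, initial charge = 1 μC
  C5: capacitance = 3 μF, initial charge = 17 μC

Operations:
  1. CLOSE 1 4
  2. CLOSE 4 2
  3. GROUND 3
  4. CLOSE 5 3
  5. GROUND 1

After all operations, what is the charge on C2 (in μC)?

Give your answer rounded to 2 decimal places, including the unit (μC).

Initial: C1(3μF, Q=5μC, V=1.67V), C2(1μF, Q=2μC, V=2.00V), C3(4μF, Q=3μC, V=0.75V), C4(2μF, Q=1μC, V=0.50V), C5(3μF, Q=17μC, V=5.67V)
Op 1: CLOSE 1-4: Q_total=6.00, C_total=5.00, V=1.20; Q1=3.60, Q4=2.40; dissipated=0.817
Op 2: CLOSE 4-2: Q_total=4.40, C_total=3.00, V=1.47; Q4=2.93, Q2=1.47; dissipated=0.213
Op 3: GROUND 3: Q3=0; energy lost=1.125
Op 4: CLOSE 5-3: Q_total=17.00, C_total=7.00, V=2.43; Q5=7.29, Q3=9.71; dissipated=27.524
Op 5: GROUND 1: Q1=0; energy lost=2.160
Final charges: Q1=0.00, Q2=1.47, Q3=9.71, Q4=2.93, Q5=7.29

Answer: 1.47 μC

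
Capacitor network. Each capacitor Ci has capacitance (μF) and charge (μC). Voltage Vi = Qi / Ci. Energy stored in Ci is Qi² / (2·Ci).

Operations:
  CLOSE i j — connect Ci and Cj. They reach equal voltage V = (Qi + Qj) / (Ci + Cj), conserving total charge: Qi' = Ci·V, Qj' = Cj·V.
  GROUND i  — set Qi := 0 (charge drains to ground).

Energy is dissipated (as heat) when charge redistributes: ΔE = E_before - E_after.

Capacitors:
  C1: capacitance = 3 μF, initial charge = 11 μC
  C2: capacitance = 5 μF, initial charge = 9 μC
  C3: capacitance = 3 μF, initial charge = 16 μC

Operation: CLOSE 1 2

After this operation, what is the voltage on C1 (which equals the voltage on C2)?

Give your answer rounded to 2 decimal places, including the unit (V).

Initial: C1(3μF, Q=11μC, V=3.67V), C2(5μF, Q=9μC, V=1.80V), C3(3μF, Q=16μC, V=5.33V)
Op 1: CLOSE 1-2: Q_total=20.00, C_total=8.00, V=2.50; Q1=7.50, Q2=12.50; dissipated=3.267

Answer: 2.50 V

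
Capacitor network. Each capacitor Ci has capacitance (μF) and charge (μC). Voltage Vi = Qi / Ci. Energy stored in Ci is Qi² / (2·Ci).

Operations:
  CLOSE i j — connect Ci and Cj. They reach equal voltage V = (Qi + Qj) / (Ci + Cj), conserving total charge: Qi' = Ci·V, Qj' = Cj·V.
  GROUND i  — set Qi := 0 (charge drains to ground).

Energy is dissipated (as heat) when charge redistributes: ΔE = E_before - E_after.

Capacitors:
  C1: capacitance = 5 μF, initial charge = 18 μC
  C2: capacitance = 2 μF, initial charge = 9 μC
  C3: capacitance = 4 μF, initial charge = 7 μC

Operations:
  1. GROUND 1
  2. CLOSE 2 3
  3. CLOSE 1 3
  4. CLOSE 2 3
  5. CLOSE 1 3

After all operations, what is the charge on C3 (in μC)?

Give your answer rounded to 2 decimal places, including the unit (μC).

Initial: C1(5μF, Q=18μC, V=3.60V), C2(2μF, Q=9μC, V=4.50V), C3(4μF, Q=7μC, V=1.75V)
Op 1: GROUND 1: Q1=0; energy lost=32.400
Op 2: CLOSE 2-3: Q_total=16.00, C_total=6.00, V=2.67; Q2=5.33, Q3=10.67; dissipated=5.042
Op 3: CLOSE 1-3: Q_total=10.67, C_total=9.00, V=1.19; Q1=5.93, Q3=4.74; dissipated=7.901
Op 4: CLOSE 2-3: Q_total=10.07, C_total=6.00, V=1.68; Q2=3.36, Q3=6.72; dissipated=1.463
Op 5: CLOSE 1-3: Q_total=12.64, C_total=9.00, V=1.40; Q1=7.02, Q3=5.62; dissipated=0.271
Final charges: Q1=7.02, Q2=3.36, Q3=5.62

Answer: 5.62 μC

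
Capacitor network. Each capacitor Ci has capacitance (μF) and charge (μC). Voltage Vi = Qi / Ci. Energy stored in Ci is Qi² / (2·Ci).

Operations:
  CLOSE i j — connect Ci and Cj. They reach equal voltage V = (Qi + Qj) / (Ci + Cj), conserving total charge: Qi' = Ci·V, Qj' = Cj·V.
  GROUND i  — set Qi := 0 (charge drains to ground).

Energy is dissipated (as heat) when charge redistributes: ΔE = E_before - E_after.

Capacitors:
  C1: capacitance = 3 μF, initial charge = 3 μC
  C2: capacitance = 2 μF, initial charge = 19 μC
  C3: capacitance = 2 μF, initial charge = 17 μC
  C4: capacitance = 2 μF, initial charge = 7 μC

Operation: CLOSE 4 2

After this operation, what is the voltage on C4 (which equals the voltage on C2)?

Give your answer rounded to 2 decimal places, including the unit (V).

Answer: 6.50 V

Derivation:
Initial: C1(3μF, Q=3μC, V=1.00V), C2(2μF, Q=19μC, V=9.50V), C3(2μF, Q=17μC, V=8.50V), C4(2μF, Q=7μC, V=3.50V)
Op 1: CLOSE 4-2: Q_total=26.00, C_total=4.00, V=6.50; Q4=13.00, Q2=13.00; dissipated=18.000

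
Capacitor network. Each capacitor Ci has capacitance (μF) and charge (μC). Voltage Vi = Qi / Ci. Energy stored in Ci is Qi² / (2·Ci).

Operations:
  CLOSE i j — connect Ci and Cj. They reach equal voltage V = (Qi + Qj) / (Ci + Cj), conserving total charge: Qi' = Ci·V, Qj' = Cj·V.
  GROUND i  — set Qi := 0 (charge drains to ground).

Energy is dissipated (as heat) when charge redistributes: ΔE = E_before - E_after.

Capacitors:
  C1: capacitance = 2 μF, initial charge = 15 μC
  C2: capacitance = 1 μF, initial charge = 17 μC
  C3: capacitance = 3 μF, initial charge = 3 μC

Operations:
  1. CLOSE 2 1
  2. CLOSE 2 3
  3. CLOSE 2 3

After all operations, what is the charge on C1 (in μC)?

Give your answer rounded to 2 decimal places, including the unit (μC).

Initial: C1(2μF, Q=15μC, V=7.50V), C2(1μF, Q=17μC, V=17.00V), C3(3μF, Q=3μC, V=1.00V)
Op 1: CLOSE 2-1: Q_total=32.00, C_total=3.00, V=10.67; Q2=10.67, Q1=21.33; dissipated=30.083
Op 2: CLOSE 2-3: Q_total=13.67, C_total=4.00, V=3.42; Q2=3.42, Q3=10.25; dissipated=35.042
Op 3: CLOSE 2-3: Q_total=13.67, C_total=4.00, V=3.42; Q2=3.42, Q3=10.25; dissipated=0.000
Final charges: Q1=21.33, Q2=3.42, Q3=10.25

Answer: 21.33 μC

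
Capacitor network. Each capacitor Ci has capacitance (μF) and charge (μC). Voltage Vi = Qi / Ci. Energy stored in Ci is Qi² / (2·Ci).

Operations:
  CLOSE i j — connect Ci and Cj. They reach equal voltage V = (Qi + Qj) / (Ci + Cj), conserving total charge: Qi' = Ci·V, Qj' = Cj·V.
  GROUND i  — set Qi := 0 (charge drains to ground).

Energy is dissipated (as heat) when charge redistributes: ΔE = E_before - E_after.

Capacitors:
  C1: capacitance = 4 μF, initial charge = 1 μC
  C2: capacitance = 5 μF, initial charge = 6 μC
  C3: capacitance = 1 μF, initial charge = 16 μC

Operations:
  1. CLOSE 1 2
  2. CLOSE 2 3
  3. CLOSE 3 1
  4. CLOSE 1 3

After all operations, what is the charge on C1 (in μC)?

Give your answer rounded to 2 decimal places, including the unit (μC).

Initial: C1(4μF, Q=1μC, V=0.25V), C2(5μF, Q=6μC, V=1.20V), C3(1μF, Q=16μC, V=16.00V)
Op 1: CLOSE 1-2: Q_total=7.00, C_total=9.00, V=0.78; Q1=3.11, Q2=3.89; dissipated=1.003
Op 2: CLOSE 2-3: Q_total=19.89, C_total=6.00, V=3.31; Q2=16.57, Q3=3.31; dissipated=96.548
Op 3: CLOSE 3-1: Q_total=6.43, C_total=5.00, V=1.29; Q3=1.29, Q1=5.14; dissipated=2.575
Op 4: CLOSE 1-3: Q_total=6.43, C_total=5.00, V=1.29; Q1=5.14, Q3=1.29; dissipated=0.000
Final charges: Q1=5.14, Q2=16.57, Q3=1.29

Answer: 5.14 μC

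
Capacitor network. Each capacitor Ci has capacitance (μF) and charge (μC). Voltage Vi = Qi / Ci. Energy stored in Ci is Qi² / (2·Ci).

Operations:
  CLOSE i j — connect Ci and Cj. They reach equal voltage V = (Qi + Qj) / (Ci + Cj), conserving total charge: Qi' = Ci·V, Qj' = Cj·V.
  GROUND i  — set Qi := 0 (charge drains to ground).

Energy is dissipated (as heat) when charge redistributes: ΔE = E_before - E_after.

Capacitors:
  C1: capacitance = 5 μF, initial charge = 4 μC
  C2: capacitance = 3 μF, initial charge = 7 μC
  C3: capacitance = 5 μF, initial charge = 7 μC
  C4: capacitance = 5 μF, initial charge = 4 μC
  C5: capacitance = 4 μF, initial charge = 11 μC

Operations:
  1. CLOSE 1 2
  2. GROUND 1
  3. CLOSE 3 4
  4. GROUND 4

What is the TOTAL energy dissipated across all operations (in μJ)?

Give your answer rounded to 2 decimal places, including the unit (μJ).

Answer: 10.41 μJ

Derivation:
Initial: C1(5μF, Q=4μC, V=0.80V), C2(3μF, Q=7μC, V=2.33V), C3(5μF, Q=7μC, V=1.40V), C4(5μF, Q=4μC, V=0.80V), C5(4μF, Q=11μC, V=2.75V)
Op 1: CLOSE 1-2: Q_total=11.00, C_total=8.00, V=1.38; Q1=6.88, Q2=4.12; dissipated=2.204
Op 2: GROUND 1: Q1=0; energy lost=4.727
Op 3: CLOSE 3-4: Q_total=11.00, C_total=10.00, V=1.10; Q3=5.50, Q4=5.50; dissipated=0.450
Op 4: GROUND 4: Q4=0; energy lost=3.025
Total dissipated: 10.406 μJ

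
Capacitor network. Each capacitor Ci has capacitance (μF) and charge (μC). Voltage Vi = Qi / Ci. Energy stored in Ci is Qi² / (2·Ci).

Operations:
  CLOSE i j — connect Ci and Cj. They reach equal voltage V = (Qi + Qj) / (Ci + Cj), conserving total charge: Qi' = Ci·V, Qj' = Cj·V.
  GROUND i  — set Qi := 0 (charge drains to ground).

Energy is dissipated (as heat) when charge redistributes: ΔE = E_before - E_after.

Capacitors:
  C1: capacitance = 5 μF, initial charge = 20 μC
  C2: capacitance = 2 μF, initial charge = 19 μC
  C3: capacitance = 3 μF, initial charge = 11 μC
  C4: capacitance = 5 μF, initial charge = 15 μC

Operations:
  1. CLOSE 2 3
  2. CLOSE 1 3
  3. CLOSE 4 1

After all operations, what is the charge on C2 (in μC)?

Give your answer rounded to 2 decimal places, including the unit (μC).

Answer: 12.00 μC

Derivation:
Initial: C1(5μF, Q=20μC, V=4.00V), C2(2μF, Q=19μC, V=9.50V), C3(3μF, Q=11μC, V=3.67V), C4(5μF, Q=15μC, V=3.00V)
Op 1: CLOSE 2-3: Q_total=30.00, C_total=5.00, V=6.00; Q2=12.00, Q3=18.00; dissipated=20.417
Op 2: CLOSE 1-3: Q_total=38.00, C_total=8.00, V=4.75; Q1=23.75, Q3=14.25; dissipated=3.750
Op 3: CLOSE 4-1: Q_total=38.75, C_total=10.00, V=3.88; Q4=19.38, Q1=19.38; dissipated=3.828
Final charges: Q1=19.38, Q2=12.00, Q3=14.25, Q4=19.38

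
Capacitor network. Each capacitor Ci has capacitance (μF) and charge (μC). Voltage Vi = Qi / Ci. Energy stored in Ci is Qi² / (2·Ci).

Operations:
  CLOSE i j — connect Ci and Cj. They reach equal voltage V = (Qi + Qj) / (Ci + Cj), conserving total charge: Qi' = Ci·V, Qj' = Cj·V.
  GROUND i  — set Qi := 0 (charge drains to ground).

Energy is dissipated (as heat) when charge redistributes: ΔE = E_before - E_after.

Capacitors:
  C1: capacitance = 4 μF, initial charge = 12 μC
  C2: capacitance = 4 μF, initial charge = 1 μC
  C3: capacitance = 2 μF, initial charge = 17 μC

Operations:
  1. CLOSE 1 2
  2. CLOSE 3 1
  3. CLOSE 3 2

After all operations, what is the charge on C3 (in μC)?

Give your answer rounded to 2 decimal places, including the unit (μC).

Answer: 4.78 μC

Derivation:
Initial: C1(4μF, Q=12μC, V=3.00V), C2(4μF, Q=1μC, V=0.25V), C3(2μF, Q=17μC, V=8.50V)
Op 1: CLOSE 1-2: Q_total=13.00, C_total=8.00, V=1.62; Q1=6.50, Q2=6.50; dissipated=7.562
Op 2: CLOSE 3-1: Q_total=23.50, C_total=6.00, V=3.92; Q3=7.83, Q1=15.67; dissipated=31.510
Op 3: CLOSE 3-2: Q_total=14.33, C_total=6.00, V=2.39; Q3=4.78, Q2=9.56; dissipated=3.501
Final charges: Q1=15.67, Q2=9.56, Q3=4.78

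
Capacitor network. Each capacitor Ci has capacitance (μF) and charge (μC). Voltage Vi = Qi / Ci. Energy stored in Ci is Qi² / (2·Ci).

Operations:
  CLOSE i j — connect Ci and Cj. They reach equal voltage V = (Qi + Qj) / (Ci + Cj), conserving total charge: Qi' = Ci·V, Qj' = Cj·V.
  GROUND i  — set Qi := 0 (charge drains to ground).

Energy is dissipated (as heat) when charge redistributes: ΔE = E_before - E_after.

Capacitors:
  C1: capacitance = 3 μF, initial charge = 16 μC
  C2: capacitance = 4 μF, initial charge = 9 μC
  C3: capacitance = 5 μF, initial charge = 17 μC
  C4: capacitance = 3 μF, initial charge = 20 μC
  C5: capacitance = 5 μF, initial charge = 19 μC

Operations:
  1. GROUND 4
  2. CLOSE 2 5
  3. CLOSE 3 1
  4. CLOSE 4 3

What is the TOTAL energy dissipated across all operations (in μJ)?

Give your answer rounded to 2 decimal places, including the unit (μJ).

Initial: C1(3μF, Q=16μC, V=5.33V), C2(4μF, Q=9μC, V=2.25V), C3(5μF, Q=17μC, V=3.40V), C4(3μF, Q=20μC, V=6.67V), C5(5μF, Q=19μC, V=3.80V)
Op 1: GROUND 4: Q4=0; energy lost=66.667
Op 2: CLOSE 2-5: Q_total=28.00, C_total=9.00, V=3.11; Q2=12.44, Q5=15.56; dissipated=2.669
Op 3: CLOSE 3-1: Q_total=33.00, C_total=8.00, V=4.12; Q3=20.62, Q1=12.38; dissipated=3.504
Op 4: CLOSE 4-3: Q_total=20.62, C_total=8.00, V=2.58; Q4=7.73, Q3=12.89; dissipated=15.952
Total dissipated: 88.792 μJ

Answer: 88.79 μJ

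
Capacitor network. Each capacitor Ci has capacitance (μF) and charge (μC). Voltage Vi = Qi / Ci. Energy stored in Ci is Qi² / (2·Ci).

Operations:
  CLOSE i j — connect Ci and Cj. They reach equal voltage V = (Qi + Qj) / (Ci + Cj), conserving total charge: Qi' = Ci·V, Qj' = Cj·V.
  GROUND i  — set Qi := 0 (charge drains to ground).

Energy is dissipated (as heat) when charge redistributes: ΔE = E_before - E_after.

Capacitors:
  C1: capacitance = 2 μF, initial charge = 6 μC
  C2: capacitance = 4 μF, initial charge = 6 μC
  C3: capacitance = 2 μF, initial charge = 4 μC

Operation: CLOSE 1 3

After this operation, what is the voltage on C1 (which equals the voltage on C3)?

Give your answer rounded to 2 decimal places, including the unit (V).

Initial: C1(2μF, Q=6μC, V=3.00V), C2(4μF, Q=6μC, V=1.50V), C3(2μF, Q=4μC, V=2.00V)
Op 1: CLOSE 1-3: Q_total=10.00, C_total=4.00, V=2.50; Q1=5.00, Q3=5.00; dissipated=0.500

Answer: 2.50 V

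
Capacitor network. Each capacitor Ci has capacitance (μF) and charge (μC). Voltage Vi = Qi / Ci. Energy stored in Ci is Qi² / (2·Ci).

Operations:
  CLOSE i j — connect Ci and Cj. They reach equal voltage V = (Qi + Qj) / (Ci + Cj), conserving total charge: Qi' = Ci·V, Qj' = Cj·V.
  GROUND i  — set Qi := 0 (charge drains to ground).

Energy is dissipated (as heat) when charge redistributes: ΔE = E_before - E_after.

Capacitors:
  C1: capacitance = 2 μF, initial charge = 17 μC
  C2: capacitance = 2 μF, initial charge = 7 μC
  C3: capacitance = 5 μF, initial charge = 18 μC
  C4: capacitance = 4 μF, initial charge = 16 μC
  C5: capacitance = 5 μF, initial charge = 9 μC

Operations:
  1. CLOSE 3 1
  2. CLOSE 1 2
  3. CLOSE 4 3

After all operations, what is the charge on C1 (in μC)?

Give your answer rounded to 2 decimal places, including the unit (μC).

Initial: C1(2μF, Q=17μC, V=8.50V), C2(2μF, Q=7μC, V=3.50V), C3(5μF, Q=18μC, V=3.60V), C4(4μF, Q=16μC, V=4.00V), C5(5μF, Q=9μC, V=1.80V)
Op 1: CLOSE 3-1: Q_total=35.00, C_total=7.00, V=5.00; Q3=25.00, Q1=10.00; dissipated=17.150
Op 2: CLOSE 1-2: Q_total=17.00, C_total=4.00, V=4.25; Q1=8.50, Q2=8.50; dissipated=1.125
Op 3: CLOSE 4-3: Q_total=41.00, C_total=9.00, V=4.56; Q4=18.22, Q3=22.78; dissipated=1.111
Final charges: Q1=8.50, Q2=8.50, Q3=22.78, Q4=18.22, Q5=9.00

Answer: 8.50 μC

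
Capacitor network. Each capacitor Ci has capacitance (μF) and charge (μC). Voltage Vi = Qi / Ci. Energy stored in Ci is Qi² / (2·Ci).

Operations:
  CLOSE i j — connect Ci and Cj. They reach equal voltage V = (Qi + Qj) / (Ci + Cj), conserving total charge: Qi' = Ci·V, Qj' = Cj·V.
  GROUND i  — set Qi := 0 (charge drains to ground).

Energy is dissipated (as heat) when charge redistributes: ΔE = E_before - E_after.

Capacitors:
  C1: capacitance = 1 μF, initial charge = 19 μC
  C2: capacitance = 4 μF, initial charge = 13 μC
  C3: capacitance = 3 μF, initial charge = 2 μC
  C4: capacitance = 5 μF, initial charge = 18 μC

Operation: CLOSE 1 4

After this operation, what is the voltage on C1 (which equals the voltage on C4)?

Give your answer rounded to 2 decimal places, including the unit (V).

Answer: 6.17 V

Derivation:
Initial: C1(1μF, Q=19μC, V=19.00V), C2(4μF, Q=13μC, V=3.25V), C3(3μF, Q=2μC, V=0.67V), C4(5μF, Q=18μC, V=3.60V)
Op 1: CLOSE 1-4: Q_total=37.00, C_total=6.00, V=6.17; Q1=6.17, Q4=30.83; dissipated=98.817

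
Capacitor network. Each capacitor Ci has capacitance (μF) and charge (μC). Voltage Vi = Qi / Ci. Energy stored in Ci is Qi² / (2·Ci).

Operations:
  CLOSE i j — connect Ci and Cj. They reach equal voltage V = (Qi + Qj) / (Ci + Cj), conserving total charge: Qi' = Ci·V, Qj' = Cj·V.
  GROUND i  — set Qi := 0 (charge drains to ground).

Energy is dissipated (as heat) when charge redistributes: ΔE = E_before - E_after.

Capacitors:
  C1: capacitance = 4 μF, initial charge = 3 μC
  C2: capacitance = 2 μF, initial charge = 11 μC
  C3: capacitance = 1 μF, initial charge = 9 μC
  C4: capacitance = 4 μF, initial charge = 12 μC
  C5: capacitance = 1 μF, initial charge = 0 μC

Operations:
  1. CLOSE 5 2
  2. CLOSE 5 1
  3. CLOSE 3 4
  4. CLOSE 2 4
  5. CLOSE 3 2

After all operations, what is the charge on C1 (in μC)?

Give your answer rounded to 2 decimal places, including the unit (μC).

Answer: 5.33 μC

Derivation:
Initial: C1(4μF, Q=3μC, V=0.75V), C2(2μF, Q=11μC, V=5.50V), C3(1μF, Q=9μC, V=9.00V), C4(4μF, Q=12μC, V=3.00V), C5(1μF, Q=0μC, V=0.00V)
Op 1: CLOSE 5-2: Q_total=11.00, C_total=3.00, V=3.67; Q5=3.67, Q2=7.33; dissipated=10.083
Op 2: CLOSE 5-1: Q_total=6.67, C_total=5.00, V=1.33; Q5=1.33, Q1=5.33; dissipated=3.403
Op 3: CLOSE 3-4: Q_total=21.00, C_total=5.00, V=4.20; Q3=4.20, Q4=16.80; dissipated=14.400
Op 4: CLOSE 2-4: Q_total=24.13, C_total=6.00, V=4.02; Q2=8.04, Q4=16.09; dissipated=0.190
Op 5: CLOSE 3-2: Q_total=12.24, C_total=3.00, V=4.08; Q3=4.08, Q2=8.16; dissipated=0.011
Final charges: Q1=5.33, Q2=8.16, Q3=4.08, Q4=16.09, Q5=1.33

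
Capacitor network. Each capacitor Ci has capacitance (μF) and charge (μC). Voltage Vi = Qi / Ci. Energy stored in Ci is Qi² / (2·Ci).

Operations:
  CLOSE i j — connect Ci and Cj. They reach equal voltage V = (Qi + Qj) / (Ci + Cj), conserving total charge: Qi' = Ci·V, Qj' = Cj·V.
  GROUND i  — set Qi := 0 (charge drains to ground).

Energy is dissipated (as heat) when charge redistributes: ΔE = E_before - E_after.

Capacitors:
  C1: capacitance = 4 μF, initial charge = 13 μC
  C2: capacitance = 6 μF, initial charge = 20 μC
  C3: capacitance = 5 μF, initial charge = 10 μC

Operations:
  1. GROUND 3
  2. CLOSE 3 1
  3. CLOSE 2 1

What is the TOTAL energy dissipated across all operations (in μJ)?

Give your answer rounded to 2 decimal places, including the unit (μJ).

Initial: C1(4μF, Q=13μC, V=3.25V), C2(6μF, Q=20μC, V=3.33V), C3(5μF, Q=10μC, V=2.00V)
Op 1: GROUND 3: Q3=0; energy lost=10.000
Op 2: CLOSE 3-1: Q_total=13.00, C_total=9.00, V=1.44; Q3=7.22, Q1=5.78; dissipated=11.736
Op 3: CLOSE 2-1: Q_total=25.78, C_total=10.00, V=2.58; Q2=15.47, Q1=10.31; dissipated=4.281
Total dissipated: 26.018 μJ

Answer: 26.02 μJ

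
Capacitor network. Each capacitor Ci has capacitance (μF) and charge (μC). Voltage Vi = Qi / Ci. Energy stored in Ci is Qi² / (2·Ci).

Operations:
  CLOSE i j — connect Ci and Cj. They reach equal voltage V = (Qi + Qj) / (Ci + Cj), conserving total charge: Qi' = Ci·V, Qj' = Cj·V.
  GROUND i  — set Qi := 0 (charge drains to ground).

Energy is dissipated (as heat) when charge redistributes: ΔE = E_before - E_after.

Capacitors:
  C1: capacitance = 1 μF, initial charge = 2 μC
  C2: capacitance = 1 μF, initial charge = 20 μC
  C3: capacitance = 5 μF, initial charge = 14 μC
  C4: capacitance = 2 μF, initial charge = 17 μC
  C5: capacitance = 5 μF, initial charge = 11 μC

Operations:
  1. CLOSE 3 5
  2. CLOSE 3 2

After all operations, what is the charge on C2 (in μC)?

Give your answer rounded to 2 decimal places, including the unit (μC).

Initial: C1(1μF, Q=2μC, V=2.00V), C2(1μF, Q=20μC, V=20.00V), C3(5μF, Q=14μC, V=2.80V), C4(2μF, Q=17μC, V=8.50V), C5(5μF, Q=11μC, V=2.20V)
Op 1: CLOSE 3-5: Q_total=25.00, C_total=10.00, V=2.50; Q3=12.50, Q5=12.50; dissipated=0.450
Op 2: CLOSE 3-2: Q_total=32.50, C_total=6.00, V=5.42; Q3=27.08, Q2=5.42; dissipated=127.604
Final charges: Q1=2.00, Q2=5.42, Q3=27.08, Q4=17.00, Q5=12.50

Answer: 5.42 μC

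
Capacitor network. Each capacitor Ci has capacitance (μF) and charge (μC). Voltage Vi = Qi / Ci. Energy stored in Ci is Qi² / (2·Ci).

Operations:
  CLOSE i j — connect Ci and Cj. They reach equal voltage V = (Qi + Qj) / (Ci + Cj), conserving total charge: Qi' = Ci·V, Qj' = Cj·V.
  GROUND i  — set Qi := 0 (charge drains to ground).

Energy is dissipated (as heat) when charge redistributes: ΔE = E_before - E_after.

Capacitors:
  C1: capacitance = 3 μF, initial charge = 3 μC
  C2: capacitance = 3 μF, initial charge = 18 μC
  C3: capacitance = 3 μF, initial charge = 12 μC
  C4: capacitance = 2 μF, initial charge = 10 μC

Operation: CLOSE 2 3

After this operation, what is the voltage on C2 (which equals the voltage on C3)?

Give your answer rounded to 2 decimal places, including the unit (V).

Answer: 5.00 V

Derivation:
Initial: C1(3μF, Q=3μC, V=1.00V), C2(3μF, Q=18μC, V=6.00V), C3(3μF, Q=12μC, V=4.00V), C4(2μF, Q=10μC, V=5.00V)
Op 1: CLOSE 2-3: Q_total=30.00, C_total=6.00, V=5.00; Q2=15.00, Q3=15.00; dissipated=3.000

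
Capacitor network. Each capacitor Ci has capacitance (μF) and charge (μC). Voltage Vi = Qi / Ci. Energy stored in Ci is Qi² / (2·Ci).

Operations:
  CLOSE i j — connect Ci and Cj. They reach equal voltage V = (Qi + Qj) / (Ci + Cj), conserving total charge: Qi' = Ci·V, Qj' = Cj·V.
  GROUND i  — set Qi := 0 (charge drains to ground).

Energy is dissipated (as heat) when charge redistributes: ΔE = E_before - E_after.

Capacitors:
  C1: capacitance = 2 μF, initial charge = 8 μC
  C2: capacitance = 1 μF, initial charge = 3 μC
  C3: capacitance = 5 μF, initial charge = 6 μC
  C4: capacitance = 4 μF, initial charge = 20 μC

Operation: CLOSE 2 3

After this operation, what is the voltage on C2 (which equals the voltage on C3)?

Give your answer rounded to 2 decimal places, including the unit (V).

Answer: 1.50 V

Derivation:
Initial: C1(2μF, Q=8μC, V=4.00V), C2(1μF, Q=3μC, V=3.00V), C3(5μF, Q=6μC, V=1.20V), C4(4μF, Q=20μC, V=5.00V)
Op 1: CLOSE 2-3: Q_total=9.00, C_total=6.00, V=1.50; Q2=1.50, Q3=7.50; dissipated=1.350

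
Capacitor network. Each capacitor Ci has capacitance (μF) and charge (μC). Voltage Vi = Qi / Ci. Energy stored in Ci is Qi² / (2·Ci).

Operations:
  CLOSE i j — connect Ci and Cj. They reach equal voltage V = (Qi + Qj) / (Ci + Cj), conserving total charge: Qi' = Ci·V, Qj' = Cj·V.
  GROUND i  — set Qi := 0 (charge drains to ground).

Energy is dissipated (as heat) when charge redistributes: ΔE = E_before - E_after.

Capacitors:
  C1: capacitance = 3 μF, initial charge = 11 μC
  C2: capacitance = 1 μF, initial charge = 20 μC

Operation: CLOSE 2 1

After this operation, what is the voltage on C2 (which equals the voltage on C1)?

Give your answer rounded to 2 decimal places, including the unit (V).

Initial: C1(3μF, Q=11μC, V=3.67V), C2(1μF, Q=20μC, V=20.00V)
Op 1: CLOSE 2-1: Q_total=31.00, C_total=4.00, V=7.75; Q2=7.75, Q1=23.25; dissipated=100.042

Answer: 7.75 V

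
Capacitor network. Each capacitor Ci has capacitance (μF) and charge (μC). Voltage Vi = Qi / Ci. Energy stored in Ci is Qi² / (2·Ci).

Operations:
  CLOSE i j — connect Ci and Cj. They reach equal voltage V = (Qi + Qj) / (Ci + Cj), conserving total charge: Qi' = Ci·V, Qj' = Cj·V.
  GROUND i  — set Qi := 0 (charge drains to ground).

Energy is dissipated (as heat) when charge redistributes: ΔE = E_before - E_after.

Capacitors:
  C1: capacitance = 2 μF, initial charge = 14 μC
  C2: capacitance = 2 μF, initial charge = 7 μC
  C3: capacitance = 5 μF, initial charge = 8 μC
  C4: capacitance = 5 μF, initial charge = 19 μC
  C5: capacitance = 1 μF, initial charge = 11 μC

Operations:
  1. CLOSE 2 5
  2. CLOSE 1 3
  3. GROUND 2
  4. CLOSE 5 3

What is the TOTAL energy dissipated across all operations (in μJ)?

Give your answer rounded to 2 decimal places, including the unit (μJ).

Answer: 78.98 μJ

Derivation:
Initial: C1(2μF, Q=14μC, V=7.00V), C2(2μF, Q=7μC, V=3.50V), C3(5μF, Q=8μC, V=1.60V), C4(5μF, Q=19μC, V=3.80V), C5(1μF, Q=11μC, V=11.00V)
Op 1: CLOSE 2-5: Q_total=18.00, C_total=3.00, V=6.00; Q2=12.00, Q5=6.00; dissipated=18.750
Op 2: CLOSE 1-3: Q_total=22.00, C_total=7.00, V=3.14; Q1=6.29, Q3=15.71; dissipated=20.829
Op 3: GROUND 2: Q2=0; energy lost=36.000
Op 4: CLOSE 5-3: Q_total=21.71, C_total=6.00, V=3.62; Q5=3.62, Q3=18.10; dissipated=3.401
Total dissipated: 78.980 μJ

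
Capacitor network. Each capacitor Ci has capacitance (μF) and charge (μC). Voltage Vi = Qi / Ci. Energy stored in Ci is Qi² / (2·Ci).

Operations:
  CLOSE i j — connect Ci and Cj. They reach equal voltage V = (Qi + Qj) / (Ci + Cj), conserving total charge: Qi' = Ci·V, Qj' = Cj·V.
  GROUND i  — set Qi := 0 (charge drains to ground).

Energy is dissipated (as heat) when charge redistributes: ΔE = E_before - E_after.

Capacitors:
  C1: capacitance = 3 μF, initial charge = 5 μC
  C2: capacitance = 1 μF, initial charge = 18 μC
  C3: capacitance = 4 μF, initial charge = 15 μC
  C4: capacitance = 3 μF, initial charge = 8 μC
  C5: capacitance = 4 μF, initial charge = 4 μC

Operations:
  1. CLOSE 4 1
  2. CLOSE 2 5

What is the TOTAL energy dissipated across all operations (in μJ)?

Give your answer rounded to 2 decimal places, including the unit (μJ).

Initial: C1(3μF, Q=5μC, V=1.67V), C2(1μF, Q=18μC, V=18.00V), C3(4μF, Q=15μC, V=3.75V), C4(3μF, Q=8μC, V=2.67V), C5(4μF, Q=4μC, V=1.00V)
Op 1: CLOSE 4-1: Q_total=13.00, C_total=6.00, V=2.17; Q4=6.50, Q1=6.50; dissipated=0.750
Op 2: CLOSE 2-5: Q_total=22.00, C_total=5.00, V=4.40; Q2=4.40, Q5=17.60; dissipated=115.600
Total dissipated: 116.350 μJ

Answer: 116.35 μJ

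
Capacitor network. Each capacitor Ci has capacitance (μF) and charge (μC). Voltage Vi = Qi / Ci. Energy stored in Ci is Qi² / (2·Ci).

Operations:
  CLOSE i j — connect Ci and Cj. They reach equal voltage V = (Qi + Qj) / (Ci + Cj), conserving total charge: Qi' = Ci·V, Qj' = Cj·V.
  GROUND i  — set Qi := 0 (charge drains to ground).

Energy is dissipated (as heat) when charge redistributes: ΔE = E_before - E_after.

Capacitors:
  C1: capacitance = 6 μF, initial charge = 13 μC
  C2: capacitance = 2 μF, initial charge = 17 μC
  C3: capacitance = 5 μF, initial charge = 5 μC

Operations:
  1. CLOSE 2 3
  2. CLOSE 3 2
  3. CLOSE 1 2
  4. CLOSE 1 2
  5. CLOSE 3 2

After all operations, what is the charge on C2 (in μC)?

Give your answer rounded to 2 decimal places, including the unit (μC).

Initial: C1(6μF, Q=13μC, V=2.17V), C2(2μF, Q=17μC, V=8.50V), C3(5μF, Q=5μC, V=1.00V)
Op 1: CLOSE 2-3: Q_total=22.00, C_total=7.00, V=3.14; Q2=6.29, Q3=15.71; dissipated=40.179
Op 2: CLOSE 3-2: Q_total=22.00, C_total=7.00, V=3.14; Q3=15.71, Q2=6.29; dissipated=0.000
Op 3: CLOSE 1-2: Q_total=19.29, C_total=8.00, V=2.41; Q1=14.46, Q2=4.82; dissipated=0.715
Op 4: CLOSE 1-2: Q_total=19.29, C_total=8.00, V=2.41; Q1=14.46, Q2=4.82; dissipated=0.000
Op 5: CLOSE 3-2: Q_total=20.54, C_total=7.00, V=2.93; Q3=14.67, Q2=5.87; dissipated=0.383
Final charges: Q1=14.46, Q2=5.87, Q3=14.67

Answer: 5.87 μC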